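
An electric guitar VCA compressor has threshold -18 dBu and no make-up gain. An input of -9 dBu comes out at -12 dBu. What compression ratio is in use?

1.5:1

Input overshoot = -9 − (-18) = 9 dB; output overshoot = -12 − (-18) = 6 dB.
Ratio = 9 / 6 = 1.5.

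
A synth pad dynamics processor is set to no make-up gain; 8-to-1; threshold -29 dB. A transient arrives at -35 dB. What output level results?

-35 dB is 6 dB below the -29 dB threshold, so no gain reduction is applied.
Output = input = -35 dB.

-35 dB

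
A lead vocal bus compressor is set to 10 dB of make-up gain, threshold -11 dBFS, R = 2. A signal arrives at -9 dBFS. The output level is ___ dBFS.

0 dBFS

Overshoot: -9 − (-11) = 2 dB.
The 2 dB excess becomes 1 dB after 2:1 reduction.
That puts the output at -10 dBFS; make-up adds 10 dB, giving 0 dBFS.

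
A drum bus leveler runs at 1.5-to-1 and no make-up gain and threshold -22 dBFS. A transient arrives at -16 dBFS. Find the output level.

The input is 6 dB above the -22 dBFS threshold.
The 6 dB excess becomes 4 dB after 1.5:1 reduction.
Output = -22 + 4 = -18 dBFS.

-18 dBFS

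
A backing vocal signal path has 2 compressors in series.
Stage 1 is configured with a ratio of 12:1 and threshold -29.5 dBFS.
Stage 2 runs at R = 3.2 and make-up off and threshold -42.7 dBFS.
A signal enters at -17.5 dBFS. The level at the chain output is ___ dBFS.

Stage 1: -17.5 dBFS is 12 dB over -29.5 dBFS; at 12:1 that becomes 1 dB over, giving -28.5 dBFS.
Stage 2: 14.2 dB above -42.7 dBFS, reduced 3.2:1 to 4.4375 dB above → -38.2625 dBFS.

-38.2625 dBFS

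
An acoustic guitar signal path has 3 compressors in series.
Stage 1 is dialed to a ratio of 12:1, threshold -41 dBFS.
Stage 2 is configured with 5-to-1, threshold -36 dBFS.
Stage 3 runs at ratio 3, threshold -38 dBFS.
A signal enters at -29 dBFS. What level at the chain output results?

Stage 1: overshoot 12 dB → 12/12 = 1 dB → -40 dBFS.
Stage 2: -40 dBFS is at or below the -36 dBFS threshold — no compression; output -40 dBFS.
Stage 3: -40 dBFS is at or below the -38 dBFS threshold — no compression; output -40 dBFS.

-40 dBFS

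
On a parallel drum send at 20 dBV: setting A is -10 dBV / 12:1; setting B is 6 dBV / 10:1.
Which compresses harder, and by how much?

A: overshoot 30 dB → output overshoot 2.5 dB → GR 27.5 dB.
B: overshoot 14 dB → output overshoot 1.4 dB → GR 12.6 dB.
Difference: 14.9 dB in favour of A.

A, by 14.9 dB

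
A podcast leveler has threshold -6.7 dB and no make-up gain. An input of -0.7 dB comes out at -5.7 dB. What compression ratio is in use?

6:1

Input overshoot = -0.7 − (-6.7) = 6 dB; output overshoot = -5.7 − (-6.7) = 1 dB.
Ratio = 6 / 1 = 6.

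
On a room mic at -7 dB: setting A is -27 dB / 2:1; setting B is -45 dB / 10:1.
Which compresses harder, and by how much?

B, by 24.2 dB

A: overshoot 20 dB → output overshoot 10 dB → GR 10 dB.
B: overshoot 38 dB → output overshoot 3.8 dB → GR 34.2 dB.
B applies 24.2 dB more gain reduction.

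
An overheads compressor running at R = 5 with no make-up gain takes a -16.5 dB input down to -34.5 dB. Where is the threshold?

-39 dB

Input is 22.5 dB above T (since output overshoot × R = input overshoot: (-34.5 − T)·5 = -16.5 − T gives T = -39 dB).
Check: -39 + (-16.5 − (-39))/5 = -39 + 4.5 = -34.5 dB. ✓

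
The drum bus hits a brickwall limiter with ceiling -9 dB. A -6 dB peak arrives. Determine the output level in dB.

-9 dB

The limiter clamps the peak to its -9 dB ceiling.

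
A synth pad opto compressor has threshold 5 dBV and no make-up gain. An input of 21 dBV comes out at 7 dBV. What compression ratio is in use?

8:1

Input overshoot = 21 − 5 = 16 dB; output overshoot = 7 − 5 = 2 dB.
Ratio = 16 / 2 = 8.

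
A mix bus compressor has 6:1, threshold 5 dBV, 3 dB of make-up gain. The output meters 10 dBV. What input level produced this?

Remove make-up: 10 − 3 = 7 dBV.
That's 2 dB above the 5 dBV threshold.
Undo the ratio: input overshoot = 2 × 6 = 12 dB, giving input = 17 dBV.

17 dBV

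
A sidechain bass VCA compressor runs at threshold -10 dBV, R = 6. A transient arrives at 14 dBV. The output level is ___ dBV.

-6 dBV

Overshoot: 14 − (-10) = 24 dB.
At 6:1 the overshoot is divided by 6, leaving 4 dB above threshold.
That puts the output at -6 dBV.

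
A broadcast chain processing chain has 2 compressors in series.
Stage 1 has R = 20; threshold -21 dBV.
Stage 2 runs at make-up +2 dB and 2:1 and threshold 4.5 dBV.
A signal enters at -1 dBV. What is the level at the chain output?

Stage 1: overshoot 20 dB → 20/20 = 1 dB → -20 dBV.
Stage 2: -20 dBV is at or below the 4.5 dBV threshold — no compression; make-up brings it to -18 dBV.

-18 dBV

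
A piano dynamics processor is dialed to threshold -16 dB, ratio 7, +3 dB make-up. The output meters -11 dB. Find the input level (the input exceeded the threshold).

Stripping the +3 dB make-up gives -14 dB at the gain stage.
That's 2 dB above the -16 dB threshold.
Before 7:1 compression the overshoot was 2 × 7 = 14 dB, so input = -16 + 14 = -2 dB.

-2 dB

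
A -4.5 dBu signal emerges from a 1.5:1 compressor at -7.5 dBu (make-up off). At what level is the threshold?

-13.5 dBu

Let T be the threshold. Output overshoot = (input overshoot)/R, so -7.5 − T = (-4.5 − T)/1.5.
1.5·(-7.5 − T) = -4.5 − T → 0.5·T = -11.25 − (-4.5) = -6.75.
T = -6.75/0.5 = -13.5 dBu.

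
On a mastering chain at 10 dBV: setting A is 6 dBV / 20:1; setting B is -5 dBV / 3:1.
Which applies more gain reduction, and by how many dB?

A: overshoot 4 dB → output overshoot 0.2 dB → GR 3.8 dB.
B: overshoot 15 dB → output overshoot 5 dB → GR 10 dB.
B reduces 6.2 dB more.

B, by 6.2 dB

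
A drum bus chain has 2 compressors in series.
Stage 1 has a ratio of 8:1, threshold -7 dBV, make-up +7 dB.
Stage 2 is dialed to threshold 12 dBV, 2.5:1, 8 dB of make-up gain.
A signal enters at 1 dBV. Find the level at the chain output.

9 dBV

Stage 1: 1 dBV is 8 dB over -7 dBV; at 8:1 that becomes 1 dB over, giving -6 dBV; +7 dB make-up → 1 dBV.
Stage 2: 1 dBV ≤ 12 dBV, so stage 2 doesn't engage; make-up brings it to 9 dBV.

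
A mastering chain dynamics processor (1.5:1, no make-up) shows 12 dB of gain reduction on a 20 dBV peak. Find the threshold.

-16 dBV

Let T be the threshold. Output overshoot = (input overshoot)/R, so 8 − T = (20 − T)/1.5.
1.5·(8 − T) = 20 − T → 0.5·T = 12 − 20 = -8.
T = -8/0.5 = -16 dBV.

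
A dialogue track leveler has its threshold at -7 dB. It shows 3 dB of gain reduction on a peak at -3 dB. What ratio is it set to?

Input overshoot = -3 − (-7) = 4 dB.
Output overshoot = 4 − 3 = 1 dB.
Ratio = input overshoot / output overshoot = 4 / 1 = 4.

4:1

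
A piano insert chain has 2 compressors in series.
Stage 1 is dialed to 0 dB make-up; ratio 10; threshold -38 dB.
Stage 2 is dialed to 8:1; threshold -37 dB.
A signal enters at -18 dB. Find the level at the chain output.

-36.875 dB

Stage 1: -18 dB is 20 dB over -38 dB; at 10:1 that becomes 2 dB over, giving -36 dB.
Stage 2: overshoot 1 dB → 1/8 = 0.125 dB → -36.875 dB.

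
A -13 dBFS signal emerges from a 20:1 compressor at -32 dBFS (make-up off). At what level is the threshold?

-33 dBFS

Let T be the threshold. Output overshoot = (input overshoot)/R, so -32 − T = (-13 − T)/20.
20·(-32 − T) = -13 − T → 19·T = -640 − (-13) = -627.
T = -627/19 = -33 dBFS.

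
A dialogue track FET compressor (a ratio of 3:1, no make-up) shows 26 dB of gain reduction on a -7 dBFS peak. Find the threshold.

Let T be the threshold. Output overshoot = (input overshoot)/R, so -33 − T = (-7 − T)/3.
3·(-33 − T) = -7 − T → 2·T = -99 − (-7) = -92.
T = -92/2 = -46 dBFS.

-46 dBFS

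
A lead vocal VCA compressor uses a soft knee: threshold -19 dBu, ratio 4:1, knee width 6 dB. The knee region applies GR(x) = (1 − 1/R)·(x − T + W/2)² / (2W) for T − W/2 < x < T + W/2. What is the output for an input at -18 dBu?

x − T + W/2 = -18 − (-19) + 3 = 4.
GR = (1 − 1/4) × 4² / 12 = 0.75 × 16 / 12 = 1 dB.
Output = -18 − 1 = -19 dBu.

-19 dBu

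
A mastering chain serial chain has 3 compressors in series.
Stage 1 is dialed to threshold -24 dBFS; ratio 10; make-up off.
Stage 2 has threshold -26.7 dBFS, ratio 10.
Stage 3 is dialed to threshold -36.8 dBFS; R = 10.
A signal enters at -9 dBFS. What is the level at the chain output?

Stage 1: 15 dB above -24 dBFS, reduced 10:1 to 1.5 dB above → -22.5 dBFS.
Stage 2: 4.2 dB above -26.7 dBFS, reduced 10:1 to 0.42 dB above → -26.28 dBFS.
Stage 3: 10.52 dB above -36.8 dBFS, reduced 10:1 to 1.052 dB above → -35.748 dBFS.

-35.748 dBFS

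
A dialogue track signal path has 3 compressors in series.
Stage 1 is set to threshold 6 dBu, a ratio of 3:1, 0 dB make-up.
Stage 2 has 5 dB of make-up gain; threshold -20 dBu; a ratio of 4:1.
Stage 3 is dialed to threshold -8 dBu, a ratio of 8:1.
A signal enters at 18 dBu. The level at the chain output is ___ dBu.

Stage 1: overshoot 12 dB → 12/3 = 4 dB → 10 dBu.
Stage 2: 10 dBu is 30 dB over -20 dBu; at 4:1 that becomes 7.5 dB over, giving -12.5 dBu; +5 dB make-up → -7.5 dBu.
Stage 3: -7.5 dBu is 0.5 dB over -8 dBu; at 8:1 that becomes 0.0625 dB over, giving -7.9375 dBu.

-7.9375 dBu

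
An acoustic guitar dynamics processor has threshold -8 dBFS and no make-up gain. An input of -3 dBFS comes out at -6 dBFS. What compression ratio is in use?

Input overshoot = -3 − (-8) = 5 dB; output overshoot = -6 − (-8) = 2 dB.
Ratio = 5 / 2 = 2.5.

2.5:1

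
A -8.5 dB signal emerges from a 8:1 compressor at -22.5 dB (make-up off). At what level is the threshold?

Input is 16 dB above T (since output overshoot × R = input overshoot: (-22.5 − T)·8 = -8.5 − T gives T = -24.5 dB).
Check: -24.5 + (-8.5 − (-24.5))/8 = -24.5 + 2 = -22.5 dB. ✓

-24.5 dB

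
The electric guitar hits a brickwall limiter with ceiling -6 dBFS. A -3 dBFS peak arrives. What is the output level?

The limiter clamps the peak to its -6 dBFS ceiling.

-6 dBFS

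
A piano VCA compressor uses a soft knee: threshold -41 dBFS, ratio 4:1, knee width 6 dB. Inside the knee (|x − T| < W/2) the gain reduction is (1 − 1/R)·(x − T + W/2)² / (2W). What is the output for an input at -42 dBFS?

x − T + W/2 = -42 − (-41) + 3 = 2.
GR = (1 − 1/4) × 2² / 12 = 0.75 × 4 / 12 = 0.25 dB.
Output = -42 − 0.25 = -42.25 dBFS.

-42.25 dBFS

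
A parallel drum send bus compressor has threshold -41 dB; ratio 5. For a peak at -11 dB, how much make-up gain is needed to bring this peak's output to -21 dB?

Without make-up, output = threshold + overshoot/5 = -41 + 6 = -35 dB.
Gap to target: 14 dB.

14 dB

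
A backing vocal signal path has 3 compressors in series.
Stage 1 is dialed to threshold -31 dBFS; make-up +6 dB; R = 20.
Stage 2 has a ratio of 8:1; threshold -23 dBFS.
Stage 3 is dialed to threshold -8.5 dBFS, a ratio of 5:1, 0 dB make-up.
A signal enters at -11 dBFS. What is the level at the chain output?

Stage 1: 20 dB above -31 dBFS, reduced 20:1 to 1 dB above → -30 dBFS; +6 dB make-up → -24 dBFS.
Stage 2: -24 dBFS ≤ -23 dBFS, so stage 2 doesn't engage; output -24 dBFS.
Stage 3: -24 dBFS ≤ -8.5 dBFS, so stage 3 doesn't engage; output -24 dBFS.

-24 dBFS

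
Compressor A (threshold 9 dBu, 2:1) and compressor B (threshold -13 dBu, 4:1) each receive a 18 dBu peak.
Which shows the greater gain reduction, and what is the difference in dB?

B, by 18.75 dB

A: overshoot 9 dB → output overshoot 4.5 dB → GR 4.5 dB.
B: overshoot 31 dB → output overshoot 7.75 dB → GR 23.25 dB.
B applies 18.75 dB more gain reduction.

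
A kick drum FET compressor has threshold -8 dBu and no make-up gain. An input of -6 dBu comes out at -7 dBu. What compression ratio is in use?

2:1

Input overshoot = -6 − (-8) = 2 dB; output overshoot = -7 − (-8) = 1 dB.
Ratio = 2 / 1 = 2.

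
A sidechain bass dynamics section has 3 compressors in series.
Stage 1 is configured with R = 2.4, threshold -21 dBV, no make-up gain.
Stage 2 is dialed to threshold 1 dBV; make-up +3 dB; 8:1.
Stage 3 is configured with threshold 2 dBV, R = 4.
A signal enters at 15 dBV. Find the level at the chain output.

-3 dBV

Stage 1: 15 dBV is 36 dB over -21 dBV; at 2.4:1 that becomes 15 dB over, giving -6 dBV.
Stage 2: -6 dBV is at or below the 1 dBV threshold — no compression; make-up brings it to -3 dBV.
Stage 3: -3 dBV ≤ 2 dBV, so stage 3 doesn't engage; output -3 dBV.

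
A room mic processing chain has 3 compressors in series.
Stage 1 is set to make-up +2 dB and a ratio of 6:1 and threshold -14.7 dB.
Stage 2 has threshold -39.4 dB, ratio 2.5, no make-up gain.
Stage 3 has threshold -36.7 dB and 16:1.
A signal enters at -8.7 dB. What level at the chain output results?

Stage 1: overshoot 6 dB → 6/6 = 1 dB → -13.7 dB; +2 dB make-up → -11.7 dB.
Stage 2: -11.7 dB is 27.7 dB over -39.4 dB; at 2.5:1 that becomes 11.08 dB over, giving -28.32 dB.
Stage 3: 8.38 dB above -36.7 dB, reduced 16:1 to 0.52375 dB above → -36.17625 dB.

-36.17625 dB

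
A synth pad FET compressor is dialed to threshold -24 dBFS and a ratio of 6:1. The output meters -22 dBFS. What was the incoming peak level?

-12 dBFS

Post-compression overshoot = -22 − (-24) = 2 dB.
Input overshoot = R × output overshoot = 12 dB → input = -24 + 12 = -12 dBFS.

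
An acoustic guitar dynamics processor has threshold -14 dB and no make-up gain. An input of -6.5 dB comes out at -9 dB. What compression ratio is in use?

1.5:1

Input overshoot = -6.5 − (-14) = 7.5 dB; output overshoot = -9 − (-14) = 5 dB.
Ratio = 7.5 / 5 = 1.5.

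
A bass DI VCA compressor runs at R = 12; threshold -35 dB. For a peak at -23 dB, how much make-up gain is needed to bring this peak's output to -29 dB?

5 dB

Overshoot 12 dB → 12/12 = 1 dB after compression, so the compressed level is -35 + 1 = -34 dB.
Make-up = target − compressed = -29 − (-34) = 5 dB.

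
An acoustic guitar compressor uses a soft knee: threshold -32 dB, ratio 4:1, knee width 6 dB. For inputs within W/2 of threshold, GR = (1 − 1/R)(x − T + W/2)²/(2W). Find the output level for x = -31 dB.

-32 dB

x − T + W/2 = -31 − (-32) + 3 = 4.
GR = (1 − 1/4) × 4² / 12 = 0.75 × 16 / 12 = 1 dB.
Output = -31 − 1 = -32 dB.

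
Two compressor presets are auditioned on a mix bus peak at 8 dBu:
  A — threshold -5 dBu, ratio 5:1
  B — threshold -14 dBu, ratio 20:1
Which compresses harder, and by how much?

B, by 10.5 dB

A: overshoot 13 dB → output overshoot 2.6 dB → GR 10.4 dB.
B: overshoot 22 dB → output overshoot 1.1 dB → GR 20.9 dB.
B applies 10.5 dB more gain reduction.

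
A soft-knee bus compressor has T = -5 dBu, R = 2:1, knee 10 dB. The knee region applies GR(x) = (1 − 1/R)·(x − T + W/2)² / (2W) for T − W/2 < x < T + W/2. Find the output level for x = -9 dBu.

x − T + W/2 = -9 − (-5) + 5 = 1.
GR = (1 − 1/2) × 1² / 20 = 0.5 × 1 / 20 = 0.025 dB.
Output = -9 − 0.025 = -9.025 dBu.

-9.025 dBu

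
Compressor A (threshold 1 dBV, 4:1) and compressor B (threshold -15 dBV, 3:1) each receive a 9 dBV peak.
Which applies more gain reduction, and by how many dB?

B, by 10 dB

A: overshoot 8 dB → output overshoot 2 dB → GR 6 dB.
B: overshoot 24 dB → output overshoot 8 dB → GR 16 dB.
Difference: 10 dB in favour of B.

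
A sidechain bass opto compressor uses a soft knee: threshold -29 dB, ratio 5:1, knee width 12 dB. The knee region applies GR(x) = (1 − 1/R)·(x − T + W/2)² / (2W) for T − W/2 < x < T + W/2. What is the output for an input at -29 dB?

x − T + W/2 = -29 − (-29) + 6 = 6.
GR = (1 − 1/5) × 6² / 24 = 0.8 × 36 / 24 = 1.2 dB.
Output = -29 − 1.2 = -30.2 dB.

-30.2 dB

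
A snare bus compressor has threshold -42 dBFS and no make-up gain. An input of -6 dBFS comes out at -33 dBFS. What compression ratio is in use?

4:1

Input overshoot = -6 − (-42) = 36 dB; output overshoot = -33 − (-42) = 9 dB.
Ratio = 36 / 9 = 4.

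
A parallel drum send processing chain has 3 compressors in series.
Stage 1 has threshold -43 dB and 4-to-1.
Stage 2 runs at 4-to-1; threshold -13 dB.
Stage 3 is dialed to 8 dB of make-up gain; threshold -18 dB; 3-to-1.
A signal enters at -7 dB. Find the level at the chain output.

-26 dB

Stage 1: -7 dB is 36 dB over -43 dB; at 4:1 that becomes 9 dB over, giving -34 dB.
Stage 2: -34 dB ≤ -13 dB, so stage 2 doesn't engage; output -34 dB.
Stage 3: -34 dB is at or below the -18 dB threshold — no compression; make-up brings it to -26 dB.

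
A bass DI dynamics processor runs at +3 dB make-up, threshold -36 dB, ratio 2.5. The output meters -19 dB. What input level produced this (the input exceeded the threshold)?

Before make-up, the level was -19 − 3 = -22 dB.
Post-compression overshoot = -22 − (-36) = 14 dB.
Undo the ratio: input overshoot = 14 × 2.5 = 35 dB, giving input = -1 dB.

-1 dB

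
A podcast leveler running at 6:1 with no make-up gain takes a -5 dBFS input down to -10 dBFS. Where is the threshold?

-11 dBFS

Gain reduction = -5 − (-10) = 5 dB; output overshoot = GR / (R − 1) = 5 / 5 = 1 dB.
Threshold = output − output overshoot = -10 − 1 = -11 dBFS.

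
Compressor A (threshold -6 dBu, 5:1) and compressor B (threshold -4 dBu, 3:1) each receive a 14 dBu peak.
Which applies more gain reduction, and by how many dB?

A: 20 dB over, compressed to 4 dB over, so 16 dB of GR.
B: 18 dB over, compressed to 6 dB over, so 12 dB of GR.
A applies 4 dB more gain reduction.

A, by 4 dB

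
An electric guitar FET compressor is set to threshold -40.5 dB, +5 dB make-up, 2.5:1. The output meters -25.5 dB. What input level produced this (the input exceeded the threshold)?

Before make-up, the level was -25.5 − 5 = -30.5 dB.
The compressed level sits -30.5 − (-40.5) = 10 dB over threshold.
Input overshoot = R × output overshoot = 25 dB → input = -40.5 + 25 = -15.5 dB.

-15.5 dB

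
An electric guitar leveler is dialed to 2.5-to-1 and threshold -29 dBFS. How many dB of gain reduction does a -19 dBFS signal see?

6 dB

-19 dBFS exceeds the threshold by 10 dB.
At 2.5:1, output sits 10/2.5 = 4 dB above threshold.
So the signal is attenuated by 10 − 4 = 6 dB.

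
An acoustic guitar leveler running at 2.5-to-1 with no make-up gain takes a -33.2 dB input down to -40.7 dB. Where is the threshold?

Let T be the threshold. Output overshoot = (input overshoot)/R, so -40.7 − T = (-33.2 − T)/2.5.
2.5·(-40.7 − T) = -33.2 − T → 1.5·T = -101.75 − (-33.2) = -68.55.
T = -68.55/1.5 = -45.7 dB.

-45.7 dB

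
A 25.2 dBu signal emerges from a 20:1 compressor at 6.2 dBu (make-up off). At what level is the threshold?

5.2 dBu

Input is 20 dB above T (since output overshoot × R = input overshoot: (6.2 − T)·20 = 25.2 − T gives T = 5.2 dBu).
Check: 5.2 + (25.2 − 5.2)/20 = 5.2 + 1 = 6.2 dBu. ✓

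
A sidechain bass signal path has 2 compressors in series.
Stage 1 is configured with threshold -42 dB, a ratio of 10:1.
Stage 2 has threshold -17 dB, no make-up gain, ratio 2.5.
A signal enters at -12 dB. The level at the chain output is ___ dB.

-39 dB

Stage 1: 30 dB above -42 dB, reduced 10:1 to 3 dB above → -39 dB.
Stage 2: -39 dB is at or below the -17 dB threshold — no compression; output -39 dB.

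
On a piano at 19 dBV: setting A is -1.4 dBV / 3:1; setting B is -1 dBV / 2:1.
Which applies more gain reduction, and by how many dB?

A: 20.4 dB over, compressed to 6.8 dB over, so 13.6 dB of GR.
B: 20 dB over, compressed to 10 dB over, so 10 dB of GR.
Difference: 3.6 dB in favour of A.

A, by 3.6 dB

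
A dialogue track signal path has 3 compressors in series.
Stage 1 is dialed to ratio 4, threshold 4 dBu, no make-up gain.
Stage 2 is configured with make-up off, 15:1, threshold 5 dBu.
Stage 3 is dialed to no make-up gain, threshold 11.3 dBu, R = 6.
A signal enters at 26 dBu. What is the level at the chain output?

Stage 1: overshoot 22 dB → 22/4 = 5.5 dB → 9.5 dBu.
Stage 2: 4.5 dB above 5 dBu, reduced 15:1 to 0.3 dB above → 5.3 dBu.
Stage 3: 5.3 dBu is at or below the 11.3 dBu threshold — no compression; output 5.3 dBu.

5.3 dBu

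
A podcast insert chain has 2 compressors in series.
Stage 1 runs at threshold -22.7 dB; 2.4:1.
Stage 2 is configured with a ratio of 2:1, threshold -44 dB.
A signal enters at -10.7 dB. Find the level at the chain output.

-30.85 dB

Stage 1: overshoot 12 dB → 12/2.4 = 5 dB → -17.7 dB.
Stage 2: overshoot 26.3 dB → 26.3/2 = 13.15 dB → -30.85 dB.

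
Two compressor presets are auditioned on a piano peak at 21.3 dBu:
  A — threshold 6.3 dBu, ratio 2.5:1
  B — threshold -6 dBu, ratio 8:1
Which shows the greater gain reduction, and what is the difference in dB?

A: GR = 15 − 15/2.5 = 9 dB.
B: GR = 27.3 − 27.3/8 = 23.8875 dB.
B reduces 14.8875 dB more.

B, by 14.8875 dB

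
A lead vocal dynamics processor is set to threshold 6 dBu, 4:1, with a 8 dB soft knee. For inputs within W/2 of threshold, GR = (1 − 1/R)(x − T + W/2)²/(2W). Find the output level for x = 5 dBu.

4.578125 dBu

x − T + W/2 = 5 − 6 + 4 = 3.
GR = (1 − 1/4) × 3² / 16 = 0.75 × 9 / 16 = 0.421875 dB.
Output = 5 − 0.421875 = 4.578125 dBu.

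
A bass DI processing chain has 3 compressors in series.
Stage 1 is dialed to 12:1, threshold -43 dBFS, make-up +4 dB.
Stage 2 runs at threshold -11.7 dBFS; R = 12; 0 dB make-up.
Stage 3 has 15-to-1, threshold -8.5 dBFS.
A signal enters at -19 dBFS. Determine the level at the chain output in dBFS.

Stage 1: overshoot 24 dB → 24/12 = 2 dB → -41 dBFS; +4 dB make-up → -37 dBFS.
Stage 2: below threshold (-37 ≤ -11.7); passes unchanged; output -37 dBFS.
Stage 3: -37 dBFS ≤ -8.5 dBFS, so stage 3 doesn't engage; output -37 dBFS.

-37 dBFS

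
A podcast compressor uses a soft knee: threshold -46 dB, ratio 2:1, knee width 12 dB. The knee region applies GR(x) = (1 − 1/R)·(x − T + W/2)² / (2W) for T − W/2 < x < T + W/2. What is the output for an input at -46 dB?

-46.75 dB

x − T + W/2 = -46 − (-46) + 6 = 6.
GR = (1 − 1/2) × 6² / 24 = 0.5 × 36 / 24 = 0.75 dB.
Output = -46 − 0.75 = -46.75 dB.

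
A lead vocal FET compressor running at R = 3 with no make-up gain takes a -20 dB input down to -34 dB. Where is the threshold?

-41 dB

Let T be the threshold. Output overshoot = (input overshoot)/R, so -34 − T = (-20 − T)/3.
3·(-34 − T) = -20 − T → 2·T = -102 − (-20) = -82.
T = -82/2 = -41 dB.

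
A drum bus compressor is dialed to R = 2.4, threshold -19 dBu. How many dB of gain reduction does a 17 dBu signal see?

The signal is 36 dB above threshold.
At 2.4:1, output sits 36/2.4 = 15 dB above threshold.
GR = overshoot in − overshoot out = 36 − 15 = 21 dB.

21 dB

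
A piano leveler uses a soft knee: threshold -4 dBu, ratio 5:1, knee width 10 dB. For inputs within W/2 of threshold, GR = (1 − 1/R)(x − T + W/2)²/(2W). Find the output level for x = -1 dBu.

x − T + W/2 = -1 − (-4) + 5 = 8.
GR = (1 − 1/5) × 8² / 20 = 0.8 × 64 / 20 = 2.56 dB.
Output = -1 − 2.56 = -3.56 dBu.

-3.56 dBu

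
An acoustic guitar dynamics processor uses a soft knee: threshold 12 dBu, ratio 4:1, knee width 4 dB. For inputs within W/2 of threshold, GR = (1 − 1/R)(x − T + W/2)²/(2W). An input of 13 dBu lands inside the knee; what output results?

x − T + W/2 = 13 − 12 + 2 = 3.
GR = (1 − 1/4) × 3² / 8 = 0.75 × 9 / 8 = 0.84375 dB.
Output = 13 − 0.84375 = 12.15625 dBu.

12.15625 dBu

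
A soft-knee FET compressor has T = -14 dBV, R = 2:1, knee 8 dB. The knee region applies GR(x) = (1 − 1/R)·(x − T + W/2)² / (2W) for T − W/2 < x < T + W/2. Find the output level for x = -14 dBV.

-14.5 dBV

x − T + W/2 = -14 − (-14) + 4 = 4.
GR = (1 − 1/2) × 4² / 16 = 0.5 × 16 / 16 = 0.5 dB.
Output = -14 − 0.5 = -14.5 dBV.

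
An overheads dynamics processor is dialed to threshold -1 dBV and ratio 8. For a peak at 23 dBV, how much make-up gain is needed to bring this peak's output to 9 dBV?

Overshoot 24 dB → 24/8 = 3 dB after compression, so the compressed level is -1 + 3 = 2 dBV.
Make-up = target − compressed = 9 − 2 = 7 dB.

7 dB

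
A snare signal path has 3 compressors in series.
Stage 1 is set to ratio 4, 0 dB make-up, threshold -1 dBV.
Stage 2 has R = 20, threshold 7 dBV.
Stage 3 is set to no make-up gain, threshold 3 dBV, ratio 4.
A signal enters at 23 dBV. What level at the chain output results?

Stage 1: overshoot 24 dB → 24/4 = 6 dB → 5 dBV.
Stage 2: below threshold (5 ≤ 7); passes unchanged; output 5 dBV.
Stage 3: 5 dBV is 2 dB over 3 dBV; at 4:1 that becomes 0.5 dB over, giving 3.5 dBV.

3.5 dBV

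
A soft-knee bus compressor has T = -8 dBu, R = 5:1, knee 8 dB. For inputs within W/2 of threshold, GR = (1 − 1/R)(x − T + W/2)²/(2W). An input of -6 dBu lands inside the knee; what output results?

-7.8 dBu

x − T + W/2 = -6 − (-8) + 4 = 6.
GR = (1 − 1/5) × 6² / 16 = 0.8 × 36 / 16 = 1.8 dB.
Output = -6 − 1.8 = -7.8 dBu.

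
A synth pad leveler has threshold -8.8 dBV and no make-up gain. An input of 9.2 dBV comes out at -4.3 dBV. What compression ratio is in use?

4:1

Input overshoot = 9.2 − (-8.8) = 18 dB; output overshoot = -4.3 − (-8.8) = 4.5 dB.
Ratio = 18 / 4.5 = 4.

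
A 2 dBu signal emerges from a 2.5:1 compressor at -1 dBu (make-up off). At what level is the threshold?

-3 dBu

Gain reduction = 2 − (-1) = 3 dB; output overshoot = GR / (R − 1) = 3 / 1.5 = 2 dB.
Threshold = output − output overshoot = -1 − 2 = -3 dBu.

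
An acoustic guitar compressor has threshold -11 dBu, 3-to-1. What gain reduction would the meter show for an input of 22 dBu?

22 dBu exceeds the threshold by 33 dB.
A 3:1 ratio leaves 11 dB of that excess.
GR = overshoot in − overshoot out = 33 − 11 = 22 dB.

22 dB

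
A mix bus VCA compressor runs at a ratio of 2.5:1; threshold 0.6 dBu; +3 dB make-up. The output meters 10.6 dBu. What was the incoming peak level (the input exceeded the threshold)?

Before make-up, the level was 10.6 − 3 = 7.6 dBu.
Post-compression overshoot = 7.6 − 0.6 = 7 dB.
Undo the ratio: input overshoot = 7 × 2.5 = 17.5 dB, giving input = 18.1 dBu.

18.1 dBu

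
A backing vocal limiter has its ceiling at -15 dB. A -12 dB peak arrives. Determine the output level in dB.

At ∞:1, everything above -15 dB is held at the ceiling.

-15 dB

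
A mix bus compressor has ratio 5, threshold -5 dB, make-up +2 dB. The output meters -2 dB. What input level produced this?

0 dB

Before make-up, the level was -2 − 2 = -4 dB.
The compressed level sits -4 − (-5) = 1 dB over threshold.
Undo the ratio: input overshoot = 1 × 5 = 5 dB, giving input = 0 dB.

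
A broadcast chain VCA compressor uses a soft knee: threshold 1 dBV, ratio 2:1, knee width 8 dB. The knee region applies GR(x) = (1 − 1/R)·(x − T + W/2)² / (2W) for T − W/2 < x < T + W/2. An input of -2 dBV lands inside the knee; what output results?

-2.03125 dBV

x − T + W/2 = -2 − 1 + 4 = 1.
GR = (1 − 1/2) × 1² / 16 = 0.5 × 1 / 16 = 0.03125 dB.
Output = -2 − 0.03125 = -2.03125 dBV.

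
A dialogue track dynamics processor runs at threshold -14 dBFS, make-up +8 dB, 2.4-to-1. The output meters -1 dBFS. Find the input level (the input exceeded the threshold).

-2 dBFS

Stripping the +8 dB make-up gives -9 dBFS at the gain stage.
That's 5 dB above the -14 dBFS threshold.
Undo the ratio: input overshoot = 5 × 2.4 = 12 dB, giving input = -2 dBFS.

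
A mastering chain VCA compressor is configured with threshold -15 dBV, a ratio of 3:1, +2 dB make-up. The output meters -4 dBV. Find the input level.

12 dBV

Before make-up, the level was -4 − 2 = -6 dBV.
The compressed level sits -6 − (-15) = 9 dB over threshold.
Before 3:1 compression the overshoot was 9 × 3 = 27 dB, so input = -15 + 27 = 12 dBV.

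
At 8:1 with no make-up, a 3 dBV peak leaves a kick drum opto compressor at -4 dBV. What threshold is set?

-5 dBV

Gain reduction = 3 − (-4) = 7 dB; output overshoot = GR / (R − 1) = 7 / 7 = 1 dB.
Threshold = output − output overshoot = -4 − 1 = -5 dBV.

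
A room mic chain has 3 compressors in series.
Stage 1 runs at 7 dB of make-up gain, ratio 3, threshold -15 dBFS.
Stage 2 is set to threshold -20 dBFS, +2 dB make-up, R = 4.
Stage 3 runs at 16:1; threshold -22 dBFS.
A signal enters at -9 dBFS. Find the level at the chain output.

Stage 1: -9 dBFS is 6 dB over -15 dBFS; at 3:1 that becomes 2 dB over, giving -13 dBFS; +7 dB make-up → -6 dBFS.
Stage 2: 14 dB above -20 dBFS, reduced 4:1 to 3.5 dB above → -16.5 dBFS; +2 dB make-up → -14.5 dBFS.
Stage 3: 7.5 dB above -22 dBFS, reduced 16:1 to 0.46875 dB above → -21.53125 dBFS.

-21.53125 dBFS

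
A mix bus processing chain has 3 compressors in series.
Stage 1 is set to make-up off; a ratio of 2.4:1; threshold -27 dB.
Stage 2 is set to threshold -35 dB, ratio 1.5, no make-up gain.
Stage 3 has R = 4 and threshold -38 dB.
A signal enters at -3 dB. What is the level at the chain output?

-34.25 dB

Stage 1: overshoot 24 dB → 24/2.4 = 10 dB → -17 dB.
Stage 2: -17 dB is 18 dB over -35 dB; at 1.5:1 that becomes 12 dB over, giving -23 dB.
Stage 3: -23 dB is 15 dB over -38 dB; at 4:1 that becomes 3.75 dB over, giving -34.25 dB.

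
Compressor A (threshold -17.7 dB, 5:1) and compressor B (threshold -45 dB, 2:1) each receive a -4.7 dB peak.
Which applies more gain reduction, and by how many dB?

A: overshoot 13 dB → output overshoot 2.6 dB → GR 10.4 dB.
B: overshoot 40.3 dB → output overshoot 20.15 dB → GR 20.15 dB.
Difference: 9.75 dB in favour of B.

B, by 9.75 dB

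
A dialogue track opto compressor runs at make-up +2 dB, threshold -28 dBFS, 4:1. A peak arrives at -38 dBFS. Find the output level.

-36 dBFS

-38 dBFS is 10 dB below the -28 dBFS threshold, so no gain reduction is applied.
Make-up gain adds 2 dB: -38 + 2 = -36 dBFS.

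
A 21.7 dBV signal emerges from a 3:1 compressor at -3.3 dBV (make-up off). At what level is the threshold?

Gain reduction = 21.7 − (-3.3) = 25 dB; output overshoot = GR / (R − 1) = 25 / 2 = 12.5 dB.
Threshold = output − output overshoot = -3.3 − 12.5 = -15.8 dBV.

-15.8 dBV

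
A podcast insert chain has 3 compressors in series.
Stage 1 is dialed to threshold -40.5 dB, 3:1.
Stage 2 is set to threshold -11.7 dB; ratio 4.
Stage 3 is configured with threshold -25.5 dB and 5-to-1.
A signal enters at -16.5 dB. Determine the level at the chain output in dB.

Stage 1: overshoot 24 dB → 24/3 = 8 dB → -32.5 dB.
Stage 2: -32.5 dB ≤ -11.7 dB, so stage 2 doesn't engage; output -32.5 dB.
Stage 3: below threshold (-32.5 ≤ -25.5); passes unchanged; output -32.5 dB.

-32.5 dB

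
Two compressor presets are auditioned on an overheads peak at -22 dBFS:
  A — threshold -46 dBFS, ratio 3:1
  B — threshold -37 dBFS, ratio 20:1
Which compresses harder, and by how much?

A: GR = 24 − 24/3 = 16 dB.
B: GR = 15 − 15/20 = 14.25 dB.
A reduces 1.75 dB more.

A, by 1.75 dB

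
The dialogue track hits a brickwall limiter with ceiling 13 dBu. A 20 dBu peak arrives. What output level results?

The limiter clamps the peak to its 13 dBu ceiling.

13 dBu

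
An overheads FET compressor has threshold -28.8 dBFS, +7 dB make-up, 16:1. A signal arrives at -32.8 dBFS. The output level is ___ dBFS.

-25.8 dBFS

-32.8 dBFS is 4 dB below the -28.8 dBFS threshold, so no gain reduction is applied.
Make-up gain adds 7 dB: -32.8 + 7 = -25.8 dBFS.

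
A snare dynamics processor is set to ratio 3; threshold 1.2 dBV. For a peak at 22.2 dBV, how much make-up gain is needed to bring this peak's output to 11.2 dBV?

3 dB

The peak compresses to 1.2 + 21/3 = 8.2 dBV.
To reach 11.2 dBV requires 11.2 − 8.2 = 3 dB of make-up.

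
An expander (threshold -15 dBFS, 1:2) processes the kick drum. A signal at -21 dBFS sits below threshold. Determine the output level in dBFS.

-27 dBFS

Undershoot = (-15) − (-21) = 6 dB.
At 1:2, that expands to 12 dB under threshold.
Output = -15 − 12 = -27 dBFS.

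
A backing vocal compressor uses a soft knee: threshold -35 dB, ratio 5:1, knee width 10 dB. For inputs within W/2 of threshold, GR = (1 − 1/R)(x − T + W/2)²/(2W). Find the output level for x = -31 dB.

x − T + W/2 = -31 − (-35) + 5 = 9.
GR = (1 − 1/5) × 9² / 20 = 0.8 × 81 / 20 = 3.24 dB.
Output = -31 − 3.24 = -34.24 dB.

-34.24 dB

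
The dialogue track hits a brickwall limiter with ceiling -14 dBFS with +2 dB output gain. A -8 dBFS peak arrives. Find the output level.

The limiter clamps the peak to its -14 dBFS ceiling.
Output gain then adds 2 dB: -14 + 2 = -12 dBFS.

-12 dBFS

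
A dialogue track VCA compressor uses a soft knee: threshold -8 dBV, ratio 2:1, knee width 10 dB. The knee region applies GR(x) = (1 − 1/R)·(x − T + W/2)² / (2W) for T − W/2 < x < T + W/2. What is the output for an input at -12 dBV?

-12.025 dBV

x − T + W/2 = -12 − (-8) + 5 = 1.
GR = (1 − 1/2) × 1² / 20 = 0.5 × 1 / 20 = 0.025 dB.
Output = -12 − 0.025 = -12.025 dBV.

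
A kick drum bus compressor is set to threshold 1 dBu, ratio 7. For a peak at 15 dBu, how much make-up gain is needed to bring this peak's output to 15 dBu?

Without make-up, output = threshold + overshoot/7 = 1 + 2 = 3 dBu.
Gap to target: 12 dB.

12 dB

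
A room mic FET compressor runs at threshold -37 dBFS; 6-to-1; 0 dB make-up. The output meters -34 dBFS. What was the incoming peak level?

-19 dBFS

The compressed level sits -34 − (-37) = 3 dB over threshold.
Undo the ratio: input overshoot = 3 × 6 = 18 dB, giving input = -19 dBFS.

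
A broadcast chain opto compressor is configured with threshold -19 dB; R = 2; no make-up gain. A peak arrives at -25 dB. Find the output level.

-25 dB

-25 dB is 6 dB below the -19 dB threshold, so no gain reduction is applied.
Output = input = -25 dB.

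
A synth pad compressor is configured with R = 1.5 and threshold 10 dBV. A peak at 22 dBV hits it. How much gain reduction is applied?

4 dB

Overshoot = 22 − 10 = 12 dB.
After 1.5:1 compression the overshoot becomes 12/1.5 = 8 dB.
So the signal is attenuated by 12 − 8 = 4 dB.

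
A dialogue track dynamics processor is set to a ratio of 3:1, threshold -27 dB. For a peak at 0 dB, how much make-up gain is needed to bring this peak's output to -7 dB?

11 dB

The peak compresses to -27 + 27/3 = -18 dB.
To reach -7 dB requires -7 − (-18) = 11 dB of make-up.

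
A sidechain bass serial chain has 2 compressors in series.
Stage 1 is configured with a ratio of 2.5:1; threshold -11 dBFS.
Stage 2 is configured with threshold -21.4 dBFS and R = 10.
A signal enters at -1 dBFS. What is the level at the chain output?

-19.96 dBFS

Stage 1: 10 dB above -11 dBFS, reduced 2.5:1 to 4 dB above → -7 dBFS.
Stage 2: -7 dBFS is 14.4 dB over -21.4 dBFS; at 10:1 that becomes 1.44 dB over, giving -19.96 dBFS.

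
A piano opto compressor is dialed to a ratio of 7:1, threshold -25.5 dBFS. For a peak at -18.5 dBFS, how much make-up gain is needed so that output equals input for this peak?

6 dB

Without make-up, output = threshold + overshoot/7 = -25.5 + 1 = -24.5 dBFS.
Gap to target: 6 dB.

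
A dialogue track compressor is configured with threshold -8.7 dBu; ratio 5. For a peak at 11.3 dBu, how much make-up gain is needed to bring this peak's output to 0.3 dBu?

The peak compresses to -8.7 + 20/5 = -4.7 dBu.
To reach 0.3 dBu requires 0.3 − (-4.7) = 5 dB of make-up.

5 dB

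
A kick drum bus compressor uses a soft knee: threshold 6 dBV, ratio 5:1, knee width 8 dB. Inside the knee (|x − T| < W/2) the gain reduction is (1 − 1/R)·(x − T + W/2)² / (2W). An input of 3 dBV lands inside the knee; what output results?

2.95 dBV

x − T + W/2 = 3 − 6 + 4 = 1.
GR = (1 − 1/5) × 1² / 16 = 0.8 × 1 / 16 = 0.05 dB.
Output = 3 − 0.05 = 2.95 dBV.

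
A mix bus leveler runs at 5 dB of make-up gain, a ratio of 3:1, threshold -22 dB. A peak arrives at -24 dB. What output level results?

-19 dB

-24 dB is 2 dB below the -22 dB threshold, so no gain reduction is applied.
Make-up gain adds 5 dB: -24 + 5 = -19 dB.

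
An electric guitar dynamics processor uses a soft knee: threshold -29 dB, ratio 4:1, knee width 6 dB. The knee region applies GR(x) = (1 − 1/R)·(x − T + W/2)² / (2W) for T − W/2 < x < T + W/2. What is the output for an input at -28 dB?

-29 dB

x − T + W/2 = -28 − (-29) + 3 = 4.
GR = (1 − 1/4) × 4² / 12 = 0.75 × 16 / 12 = 1 dB.
Output = -28 − 1 = -29 dB.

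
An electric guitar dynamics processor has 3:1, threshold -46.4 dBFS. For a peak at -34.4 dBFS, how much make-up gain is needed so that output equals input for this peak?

The peak compresses to -46.4 + 12/3 = -42.4 dBFS.
To reach -34.4 dBFS requires -34.4 − (-42.4) = 8 dB of make-up.

8 dB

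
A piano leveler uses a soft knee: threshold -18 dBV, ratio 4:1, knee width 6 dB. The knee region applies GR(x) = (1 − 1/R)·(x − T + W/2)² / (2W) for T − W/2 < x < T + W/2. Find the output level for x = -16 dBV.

-17.5625 dBV

x − T + W/2 = -16 − (-18) + 3 = 5.
GR = (1 − 1/4) × 5² / 12 = 0.75 × 25 / 12 = 1.5625 dB.
Output = -16 − 1.5625 = -17.5625 dBV.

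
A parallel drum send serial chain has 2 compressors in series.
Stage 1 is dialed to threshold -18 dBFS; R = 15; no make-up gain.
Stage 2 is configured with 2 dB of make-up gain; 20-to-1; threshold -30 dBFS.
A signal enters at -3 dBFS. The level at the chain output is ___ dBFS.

Stage 1: overshoot 15 dB → 15/15 = 1 dB → -17 dBFS.
Stage 2: overshoot 13 dB → 13/20 = 0.65 dB → -29.35 dBFS; +2 dB make-up → -27.35 dBFS.

-27.35 dBFS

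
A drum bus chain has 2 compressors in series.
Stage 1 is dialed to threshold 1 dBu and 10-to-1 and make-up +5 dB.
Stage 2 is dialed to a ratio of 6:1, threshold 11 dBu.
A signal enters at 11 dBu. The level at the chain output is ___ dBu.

Stage 1: 11 dBu is 10 dB over 1 dBu; at 10:1 that becomes 1 dB over, giving 2 dBu; +5 dB make-up → 7 dBu.
Stage 2: below threshold (7 ≤ 11); passes unchanged; output 7 dBu.

7 dBu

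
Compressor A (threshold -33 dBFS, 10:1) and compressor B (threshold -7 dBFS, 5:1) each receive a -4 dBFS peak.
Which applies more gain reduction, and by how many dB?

A, by 23.7 dB

A: GR = 29 − 29/10 = 26.1 dB.
B: GR = 3 − 3/5 = 2.4 dB.
Difference: 23.7 dB in favour of A.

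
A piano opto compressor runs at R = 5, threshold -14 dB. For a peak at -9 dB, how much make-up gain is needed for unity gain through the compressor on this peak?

The peak compresses to -14 + 5/5 = -13 dB.
To reach -9 dB requires -9 − (-13) = 4 dB of make-up.

4 dB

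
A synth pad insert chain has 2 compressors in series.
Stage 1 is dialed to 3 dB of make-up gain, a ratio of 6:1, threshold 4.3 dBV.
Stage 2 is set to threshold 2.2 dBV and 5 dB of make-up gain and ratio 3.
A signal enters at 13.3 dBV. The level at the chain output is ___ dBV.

Stage 1: 13.3 dBV is 9 dB over 4.3 dBV; at 6:1 that becomes 1.5 dB over, giving 5.8 dBV; +3 dB make-up → 8.8 dBV.
Stage 2: 6.6 dB above 2.2 dBV, reduced 3:1 to 2.2 dB above → 4.4 dBV; +5 dB make-up → 9.4 dBV.

9.4 dBV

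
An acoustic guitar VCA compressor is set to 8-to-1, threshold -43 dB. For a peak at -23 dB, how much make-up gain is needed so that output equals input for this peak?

17.5 dB

Without make-up, output = threshold + overshoot/8 = -43 + 2.5 = -40.5 dB.
Gap to target: 17.5 dB.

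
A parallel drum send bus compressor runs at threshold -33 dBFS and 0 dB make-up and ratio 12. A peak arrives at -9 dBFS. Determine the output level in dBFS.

-31 dBFS

Overshoot: -9 − (-33) = 24 dB.
The 24 dB excess becomes 2 dB after 12:1 reduction.
So the level is -33 + 2 = -31 dBFS.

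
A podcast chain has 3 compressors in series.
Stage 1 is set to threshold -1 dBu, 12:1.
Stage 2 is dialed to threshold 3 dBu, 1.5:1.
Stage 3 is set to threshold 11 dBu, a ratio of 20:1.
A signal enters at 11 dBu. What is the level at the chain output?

Stage 1: 12 dB above -1 dBu, reduced 12:1 to 1 dB above → 0 dBu.
Stage 2: 0 dBu ≤ 3 dBu, so stage 2 doesn't engage; output 0 dBu.
Stage 3: below threshold (0 ≤ 11); passes unchanged; output 0 dBu.

0 dBu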